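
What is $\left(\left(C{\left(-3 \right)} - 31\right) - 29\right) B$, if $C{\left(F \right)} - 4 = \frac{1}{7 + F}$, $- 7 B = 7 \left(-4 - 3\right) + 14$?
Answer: $- \frac{1115}{4} \approx -278.75$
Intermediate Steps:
$B = 5$ ($B = - \frac{7 \left(-4 - 3\right) + 14}{7} = - \frac{7 \left(-7\right) + 14}{7} = - \frac{-49 + 14}{7} = \left(- \frac{1}{7}\right) \left(-35\right) = 5$)
$C{\left(F \right)} = 4 + \frac{1}{7 + F}$
$\left(\left(C{\left(-3 \right)} - 31\right) - 29\right) B = \left(\left(\frac{29 + 4 \left(-3\right)}{7 - 3} - 31\right) - 29\right) 5 = \left(\left(\frac{29 - 12}{4} - 31\right) - 29\right) 5 = \left(\left(\frac{1}{4} \cdot 17 - 31\right) - 29\right) 5 = \left(\left(\frac{17}{4} - 31\right) - 29\right) 5 = \left(- \frac{107}{4} - 29\right) 5 = \left(- \frac{223}{4}\right) 5 = - \frac{1115}{4}$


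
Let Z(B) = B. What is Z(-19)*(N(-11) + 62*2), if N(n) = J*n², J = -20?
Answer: 43624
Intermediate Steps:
N(n) = -20*n²
Z(-19)*(N(-11) + 62*2) = -19*(-20*(-11)² + 62*2) = -19*(-20*121 + 124) = -19*(-2420 + 124) = -19*(-2296) = 43624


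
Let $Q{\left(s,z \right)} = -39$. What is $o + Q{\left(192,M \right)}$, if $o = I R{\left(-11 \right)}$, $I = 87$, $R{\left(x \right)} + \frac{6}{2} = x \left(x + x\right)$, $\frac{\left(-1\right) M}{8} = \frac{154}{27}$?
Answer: $20754$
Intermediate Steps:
$M = - \frac{1232}{27}$ ($M = - 8 \cdot \frac{154}{27} = - 8 \cdot 154 \cdot \frac{1}{27} = \left(-8\right) \frac{154}{27} = - \frac{1232}{27} \approx -45.63$)
$R{\left(x \right)} = -3 + 2 x^{2}$ ($R{\left(x \right)} = -3 + x \left(x + x\right) = -3 + x 2 x = -3 + 2 x^{2}$)
$o = 20793$ ($o = 87 \left(-3 + 2 \left(-11\right)^{2}\right) = 87 \left(-3 + 2 \cdot 121\right) = 87 \left(-3 + 242\right) = 87 \cdot 239 = 20793$)
$o + Q{\left(192,M \right)} = 20793 - 39 = 20754$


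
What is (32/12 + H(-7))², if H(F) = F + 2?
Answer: 49/9 ≈ 5.4444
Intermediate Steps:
H(F) = 2 + F
(32/12 + H(-7))² = (32/12 + (2 - 7))² = (32*(1/12) - 5)² = (8/3 - 5)² = (-7/3)² = 49/9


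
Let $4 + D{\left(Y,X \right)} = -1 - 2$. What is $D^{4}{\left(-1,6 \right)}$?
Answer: $2401$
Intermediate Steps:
$D{\left(Y,X \right)} = -7$ ($D{\left(Y,X \right)} = -4 - 3 = -7$)
$D^{4}{\left(-1,6 \right)} = \left(-7\right)^{4} = 2401$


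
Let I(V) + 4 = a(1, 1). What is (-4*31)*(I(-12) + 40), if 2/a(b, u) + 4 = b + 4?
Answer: -4712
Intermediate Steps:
a(b, u) = 2/b (a(b, u) = 2/(-4 + (b + 4)) = 2/(-4 + (4 + b)) = 2/b)
I(V) = -2 (I(V) = -4 + 2/1 = -4 + 2*1 = -4 + 2 = -2)
(-4*31)*(I(-12) + 40) = (-4*31)*(-2 + 40) = -124*38 = -4712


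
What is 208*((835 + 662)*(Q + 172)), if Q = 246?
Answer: 130155168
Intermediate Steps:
208*((835 + 662)*(Q + 172)) = 208*((835 + 662)*(246 + 172)) = 208*(1497*418) = 208*625746 = 130155168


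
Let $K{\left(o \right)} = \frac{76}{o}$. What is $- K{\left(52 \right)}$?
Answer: $- \frac{19}{13} \approx -1.4615$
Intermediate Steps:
$- K{\left(52 \right)} = - \frac{76}{52} = \left(-1\right) \frac{19}{13} = - \frac{19}{13}$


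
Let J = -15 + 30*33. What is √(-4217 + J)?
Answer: I*√3242 ≈ 56.939*I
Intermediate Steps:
J = 975 (J = -15 + 990 = 975)
√(-4217 + J) = √(-4217 + 975) = √(-3242) = I*√3242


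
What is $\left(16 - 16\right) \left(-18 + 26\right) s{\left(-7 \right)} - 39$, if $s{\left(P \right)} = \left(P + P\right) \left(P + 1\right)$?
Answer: $-39$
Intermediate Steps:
$s{\left(P \right)} = 2 P \left(1 + P\right)$
$\left(16 - 16\right) \left(-18 + 26\right) s{\left(-7 \right)} - 39 = \left(16 - 16\right) \left(-18 + 26\right) 2 \left(-7\right) \left(1 - 7\right) - 39 = 0 \cdot 8 \cdot 2 \left(-7\right) \left(-6\right) - 39 = 0 \cdot 84 - 39 = 0 - 39 = -39$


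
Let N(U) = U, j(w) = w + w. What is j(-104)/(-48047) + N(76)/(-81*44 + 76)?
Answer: -731517/41896984 ≈ -0.017460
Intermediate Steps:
j(w) = 2*w
j(-104)/(-48047) + N(76)/(-81*44 + 76) = (2*(-104))/(-48047) + 76/(-81*44 + 76) = -208*(-1/48047) + 76/(-3564 + 76) = 208/48047 + 76/(-3488) = 208/48047 + 76*(-1/3488) = 208/48047 - 19/872 = -731517/41896984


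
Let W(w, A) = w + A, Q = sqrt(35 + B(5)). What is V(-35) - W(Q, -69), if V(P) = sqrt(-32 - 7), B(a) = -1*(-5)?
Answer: 69 - 2*sqrt(10) + I*sqrt(39) ≈ 62.675 + 6.245*I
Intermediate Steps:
B(a) = 5
V(P) = I*sqrt(39) (V(P) = sqrt(-39) = I*sqrt(39))
Q = 2*sqrt(10) (Q = sqrt(35 + 5) = sqrt(40) = 2*sqrt(10) ≈ 6.3246)
W(w, A) = A + w
V(-35) - W(Q, -69) = I*sqrt(39) - (-69 + 2*sqrt(10)) = I*sqrt(39) + (69 - 2*sqrt(10)) = 69 - 2*sqrt(10) + I*sqrt(39)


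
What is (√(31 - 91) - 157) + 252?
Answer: 95 + 2*I*√15 ≈ 95.0 + 7.746*I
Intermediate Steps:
(√(31 - 91) - 157) + 252 = (√(-60) - 157) + 252 = (2*I*√15 - 157) + 252 = (-157 + 2*I*√15) + 252 = 95 + 2*I*√15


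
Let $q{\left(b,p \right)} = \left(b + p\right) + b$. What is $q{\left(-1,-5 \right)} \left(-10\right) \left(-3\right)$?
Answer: $-210$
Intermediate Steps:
$q{\left(b,p \right)} = p + 2 b$
$q{\left(-1,-5 \right)} \left(-10\right) \left(-3\right) = \left(-5 + 2 \left(-1\right)\right) \left(-10\right) \left(-3\right) = \left(-5 - 2\right) \left(-10\right) \left(-3\right) = \left(-7\right) \left(-10\right) \left(-3\right) = 70 \left(-3\right) = -210$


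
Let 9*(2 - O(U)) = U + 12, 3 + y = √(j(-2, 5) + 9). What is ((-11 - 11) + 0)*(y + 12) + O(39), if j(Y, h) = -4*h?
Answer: -605/3 - 22*I*√11 ≈ -201.67 - 72.966*I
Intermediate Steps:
y = -3 + I*√11 (y = -3 + √(-4*5 + 9) = -3 + √(-20 + 9) = -3 + √(-11) = -3 + I*√11 ≈ -3.0 + 3.3166*I)
O(U) = ⅔ - U/9 (O(U) = 2 - (U + 12)/9 = 2 - (12 + U)/9 = 2 + (-4/3 - U/9) = ⅔ - U/9)
((-11 - 11) + 0)*(y + 12) + O(39) = ((-11 - 11) + 0)*((-3 + I*√11) + 12) + (⅔ - ⅑*39) = (-22 + 0)*(9 + I*√11) + (⅔ - 13/3) = -22*(9 + I*√11) - 11/3 = (-198 - 22*I*√11) - 11/3 = -605/3 - 22*I*√11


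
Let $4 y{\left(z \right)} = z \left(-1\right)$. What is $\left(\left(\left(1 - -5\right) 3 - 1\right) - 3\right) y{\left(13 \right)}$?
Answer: $- \frac{91}{2} \approx -45.5$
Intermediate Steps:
$y{\left(z \right)} = - \frac{z}{4}$ ($y{\left(z \right)} = \frac{z \left(-1\right)}{4} = \frac{\left(-1\right) z}{4} = - \frac{z}{4}$)
$\left(\left(\left(1 - -5\right) 3 - 1\right) - 3\right) y{\left(13 \right)} = \left(\left(\left(1 - -5\right) 3 - 1\right) - 3\right) \left(\left(- \frac{1}{4}\right) 13\right) = \left(\left(\left(1 + 5\right) 3 - 1\right) - 3\right) \left(- \frac{13}{4}\right) = \left(\left(6 \cdot 3 - 1\right) - 3\right) \left(- \frac{13}{4}\right) = \left(\left(18 - 1\right) - 3\right) \left(- \frac{13}{4}\right) = \left(17 - 3\right) \left(- \frac{13}{4}\right) = 14 \left(- \frac{13}{4}\right) = - \frac{91}{2}$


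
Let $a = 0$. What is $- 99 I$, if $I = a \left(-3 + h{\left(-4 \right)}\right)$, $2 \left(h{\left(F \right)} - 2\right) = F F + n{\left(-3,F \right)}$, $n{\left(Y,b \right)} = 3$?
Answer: $0$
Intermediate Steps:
$h{\left(F \right)} = \frac{7}{2} + \frac{F^{2}}{2}$ ($h{\left(F \right)} = 2 + \frac{F F + 3}{2} = 2 + \frac{F^{2} + 3}{2} = 2 + \frac{3 + F^{2}}{2} = 2 + \left(\frac{3}{2} + \frac{F^{2}}{2}\right) = \frac{7}{2} + \frac{F^{2}}{2}$)
$I = 0$ ($I = 0 \left(-3 + \left(\frac{7}{2} + \frac{\left(-4\right)^{2}}{2}\right)\right) = 0 \left(-3 + \left(\frac{7}{2} + \frac{1}{2} \cdot 16\right)\right) = 0 \left(-3 + \left(\frac{7}{2} + 8\right)\right) = 0 \left(-3 + \frac{23}{2}\right) = 0 \cdot \frac{17}{2} = 0$)
$- 99 I = \left(-99\right) 0 = 0$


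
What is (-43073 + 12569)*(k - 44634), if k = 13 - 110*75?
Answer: 1612776984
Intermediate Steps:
k = -8237 (k = 13 - 8250 = -8237)
(-43073 + 12569)*(k - 44634) = (-43073 + 12569)*(-8237 - 44634) = -30504*(-52871) = 1612776984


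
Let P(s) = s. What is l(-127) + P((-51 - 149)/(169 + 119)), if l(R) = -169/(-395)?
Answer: -3791/14220 ≈ -0.26660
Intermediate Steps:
l(R) = 169/395 (l(R) = -169*(-1/395) = 169/395)
l(-127) + P((-51 - 149)/(169 + 119)) = 169/395 + (-51 - 149)/(169 + 119) = 169/395 - 200/288 = 169/395 - 200*1/288 = 169/395 - 25/36 = -3791/14220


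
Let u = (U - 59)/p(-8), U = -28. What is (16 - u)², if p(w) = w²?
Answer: 1234321/4096 ≈ 301.35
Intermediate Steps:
u = -87/64 (u = (-28 - 59)/((-8)²) = -87/64 ≈ -1.3594)
(16 - u)² = (16 - 1*(-87/64))² = (16 + 87/64)² = (1111/64)² = 1234321/4096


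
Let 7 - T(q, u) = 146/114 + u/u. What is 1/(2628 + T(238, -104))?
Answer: 57/150065 ≈ 0.00037984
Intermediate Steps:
T(q, u) = 269/57 (T(q, u) = 7 - (146/114 + u/u) = 7 - (146*(1/114) + 1) = 7 - (73/57 + 1) = 7 - 1*130/57 = 7 - 130/57 = 269/57)
1/(2628 + T(238, -104)) = 1/(2628 + 269/57) = 1/(150065/57) = 57/150065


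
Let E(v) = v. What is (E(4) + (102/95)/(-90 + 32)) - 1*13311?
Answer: -36660836/2755 ≈ -13307.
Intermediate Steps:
(E(4) + (102/95)/(-90 + 32)) - 1*13311 = (4 + (102/95)/(-90 + 32)) - 1*13311 = (4 + (102*(1/95))/(-58)) - 13311 = (4 + (102/95)*(-1/58)) - 13311 = (4 - 51/2755) - 13311 = 10969/2755 - 13311 = -36660836/2755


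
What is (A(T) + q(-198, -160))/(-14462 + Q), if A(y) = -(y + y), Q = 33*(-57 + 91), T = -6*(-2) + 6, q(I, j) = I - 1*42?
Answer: 3/145 ≈ 0.020690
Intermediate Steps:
q(I, j) = -42 + I (q(I, j) = I - 42 = -42 + I)
T = 18 (T = 12 + 6 = 18)
Q = 1122 (Q = 33*34 = 1122)
A(y) = -2*y
(A(T) + q(-198, -160))/(-14462 + Q) = (-2*18 + (-42 - 198))/(-14462 + 1122) = (-36 - 240)/(-13340) = -276*(-1/13340) = 3/145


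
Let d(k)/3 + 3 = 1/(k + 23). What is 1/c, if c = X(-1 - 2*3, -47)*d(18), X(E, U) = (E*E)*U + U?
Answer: 41/860100 ≈ 4.7669e-5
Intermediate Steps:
X(E, U) = U + U*E² (X(E, U) = E²*U + U = U*E² + U = U + U*E²)
d(k) = -9 + 3/(23 + k) (d(k) = -9 + 3/(k + 23) = -9 + 3/(23 + k))
c = 860100/41 (c = (-47*(1 + (-1 - 2*3)²))*(3*(-68 - 3*18)/(23 + 18)) = (-47*(1 + (-1 - 6)²))*(3*(-68 - 54)/41) = (-47*(1 + (-7)²))*(3*(1/41)*(-122)) = -47*(1 + 49)*(-366/41) = -47*50*(-366/41) = -2350*(-366/41) = 860100/41 ≈ 20978.)
1/c = 1/(860100/41) = 41/860100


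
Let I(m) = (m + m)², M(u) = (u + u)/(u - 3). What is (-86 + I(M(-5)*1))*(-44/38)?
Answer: 3509/38 ≈ 92.342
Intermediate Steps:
M(u) = 2*u/(-3 + u) (M(u) = (2*u)/(-3 + u) = 2*u/(-3 + u))
I(m) = 4*m² (I(m) = (2*m)² = 4*m²)
(-86 + I(M(-5)*1))*(-44/38) = (-86 + 4*((2*(-5)/(-3 - 5))*1)²)*(-44/38) = (-86 + 4*((2*(-5)/(-8))*1)²)*(-44*1/38) = (-86 + 4*((2*(-5)*(-⅛))*1)²)*(-22/19) = (-86 + 4*((5/4)*1)²)*(-22/19) = (-86 + 4*(5/4)²)*(-22/19) = (-86 + 4*(25/16))*(-22/19) = (-86 + 25/4)*(-22/19) = -319/4*(-22/19) = 3509/38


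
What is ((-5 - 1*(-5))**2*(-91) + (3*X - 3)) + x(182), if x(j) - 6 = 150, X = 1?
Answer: 156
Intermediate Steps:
x(j) = 156 (x(j) = 6 + 150 = 156)
((-5 - 1*(-5))**2*(-91) + (3*X - 3)) + x(182) = ((-5 - 1*(-5))**2*(-91) + (3*1 - 3)) + 156 = ((-5 + 5)**2*(-91) + (3 - 3)) + 156 = (0**2*(-91) + 0) + 156 = (0*(-91) + 0) + 156 = (0 + 0) + 156 = 0 + 156 = 156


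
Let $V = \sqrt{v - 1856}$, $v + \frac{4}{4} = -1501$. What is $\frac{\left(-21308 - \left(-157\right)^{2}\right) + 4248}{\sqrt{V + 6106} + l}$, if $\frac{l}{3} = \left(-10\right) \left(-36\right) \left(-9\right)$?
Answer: $\frac{41709}{9720 - \sqrt{6106 + i \sqrt{3358}}} \approx 4.3258 + 0.00016635 i$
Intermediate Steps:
$v = -1502$ ($v = -1 - 1501 = -1502$)
$V = i \sqrt{3358}$ ($V = \sqrt{-1502 - 1856} = \sqrt{-3358} = i \sqrt{3358} \approx 57.948 i$)
$l = -9720$ ($l = 3 \left(-10\right) \left(-36\right) \left(-9\right) = 3 \cdot 360 \left(-9\right) = 3 \left(-3240\right) = -9720$)
$\frac{\left(-21308 - \left(-157\right)^{2}\right) + 4248}{\sqrt{V + 6106} + l} = \frac{\left(-21308 - \left(-157\right)^{2}\right) + 4248}{\sqrt{i \sqrt{3358} + 6106} - 9720} = \frac{\left(-21308 - 24649\right) + 4248}{\sqrt{6106 + i \sqrt{3358}} - 9720} = \frac{\left(-21308 - 24649\right) + 4248}{-9720 + \sqrt{6106 + i \sqrt{3358}}} = \frac{-45957 + 4248}{-9720 + \sqrt{6106 + i \sqrt{3358}}} = - \frac{41709}{-9720 + \sqrt{6106 + i \sqrt{3358}}}$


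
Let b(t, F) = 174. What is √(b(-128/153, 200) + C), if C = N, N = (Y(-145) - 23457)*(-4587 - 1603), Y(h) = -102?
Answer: 12*√1012711 ≈ 12076.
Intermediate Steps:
N = 145830210 (N = (-102 - 23457)*(-4587 - 1603) = -23559*(-6190) = 145830210)
C = 145830210
√(b(-128/153, 200) + C) = √(174 + 145830210) = √145830384 = 12*√1012711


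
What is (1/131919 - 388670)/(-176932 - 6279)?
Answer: 7324708247/3452715987 ≈ 2.1214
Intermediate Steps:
(1/131919 - 388670)/(-176932 - 6279) = (1/131919 - 388670)/(-183211) = -51272957729/131919*(-1/183211) = 7324708247/3452715987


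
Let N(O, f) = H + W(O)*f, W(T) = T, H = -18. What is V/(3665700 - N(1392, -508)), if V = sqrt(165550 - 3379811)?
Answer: I*sqrt(3214261)/4372854 ≈ 0.00040999*I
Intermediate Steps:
N(O, f) = -18 + O*f
V = I*sqrt(3214261) (V = sqrt(-3214261) = I*sqrt(3214261) ≈ 1792.8*I)
V/(3665700 - N(1392, -508)) = (I*sqrt(3214261))/(3665700 - (-18 + 1392*(-508))) = (I*sqrt(3214261))/(3665700 - (-18 - 707136)) = (I*sqrt(3214261))/(3665700 - 1*(-707154)) = (I*sqrt(3214261))/(3665700 + 707154) = (I*sqrt(3214261))/4372854 = (I*sqrt(3214261))*(1/4372854) = I*sqrt(3214261)/4372854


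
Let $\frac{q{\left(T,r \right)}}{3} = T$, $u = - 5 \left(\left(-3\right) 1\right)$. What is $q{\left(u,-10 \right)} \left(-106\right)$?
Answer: $-4770$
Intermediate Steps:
$u = 15$ ($u = \left(-5\right) \left(-3\right) = 15$)
$q{\left(T,r \right)} = 3 T$
$q{\left(u,-10 \right)} \left(-106\right) = 3 \cdot 15 \left(-106\right) = 45 \left(-106\right) = -4770$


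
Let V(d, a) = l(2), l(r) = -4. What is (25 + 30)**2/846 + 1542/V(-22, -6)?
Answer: -161554/423 ≈ -381.92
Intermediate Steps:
V(d, a) = -4
(25 + 30)**2/846 + 1542/V(-22, -6) = (25 + 30)**2/846 + 1542/(-4) = 55**2*(1/846) + 1542*(-1/4) = 3025*(1/846) - 771/2 = 3025/846 - 771/2 = -161554/423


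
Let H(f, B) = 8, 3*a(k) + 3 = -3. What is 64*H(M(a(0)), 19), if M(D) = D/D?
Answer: 512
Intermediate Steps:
a(k) = -2 (a(k) = -1 + (1/3)*(-3) = -1 - 1 = -2)
M(D) = 1
64*H(M(a(0)), 19) = 64*8 = 512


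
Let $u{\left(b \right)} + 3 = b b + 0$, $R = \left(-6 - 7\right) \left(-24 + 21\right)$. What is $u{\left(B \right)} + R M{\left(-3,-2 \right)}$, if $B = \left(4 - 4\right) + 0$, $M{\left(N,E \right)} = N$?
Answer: $-120$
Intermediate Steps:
$R = 39$ ($R = \left(-13\right) \left(-3\right) = 39$)
$B = 0$ ($B = 0 + 0 = 0$)
$u{\left(b \right)} = -3 + b^{2}$ ($u{\left(b \right)} = -3 + \left(b b + 0\right) = -3 + \left(b^{2} + 0\right) = -3 + b^{2}$)
$u{\left(B \right)} + R M{\left(-3,-2 \right)} = \left(-3 + 0^{2}\right) + 39 \left(-3\right) = \left(-3 + 0\right) - 117 = -3 - 117 = -120$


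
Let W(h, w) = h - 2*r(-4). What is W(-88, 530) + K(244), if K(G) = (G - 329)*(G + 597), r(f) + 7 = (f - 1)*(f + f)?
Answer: -71639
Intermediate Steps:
r(f) = -7 + 2*f*(-1 + f) (r(f) = -7 + (f - 1)*(f + f) = -7 + (-1 + f)*(2*f) = -7 + 2*f*(-1 + f))
K(G) = (-329 + G)*(597 + G)
W(h, w) = -66 + h (W(h, w) = h - 2*(-7 - 2*(-4) + 2*(-4)²) = h - 2*(-7 + 8 + 2*16) = h - 2*(-7 + 8 + 32) = h - 2*33 = h - 66 = -66 + h)
W(-88, 530) + K(244) = (-66 - 88) + (-196413 + 244² + 268*244) = -154 + (-196413 + 59536 + 65392) = -154 - 71485 = -71639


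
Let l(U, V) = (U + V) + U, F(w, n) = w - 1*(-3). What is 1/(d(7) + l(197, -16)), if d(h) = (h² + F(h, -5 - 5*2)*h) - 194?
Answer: 1/303 ≈ 0.0033003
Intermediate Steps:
F(w, n) = 3 + w (F(w, n) = w + 3 = 3 + w)
l(U, V) = V + 2*U
d(h) = -194 + h² + h*(3 + h) (d(h) = (h² + (3 + h)*h) - 194 = (h² + h*(3 + h)) - 194 = -194 + h² + h*(3 + h))
1/(d(7) + l(197, -16)) = 1/((-194 + 7² + 7*(3 + 7)) + (-16 + 2*197)) = 1/((-194 + 49 + 7*10) + (-16 + 394)) = 1/((-194 + 49 + 70) + 378) = 1/(-75 + 378) = 1/303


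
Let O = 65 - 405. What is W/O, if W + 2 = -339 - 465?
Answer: 403/170 ≈ 2.3706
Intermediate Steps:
W = -806 (W = -2 + (-339 - 465) = -2 - 804 = -806)
O = -340
W/O = -806/(-340) = -806*(-1/340) = 403/170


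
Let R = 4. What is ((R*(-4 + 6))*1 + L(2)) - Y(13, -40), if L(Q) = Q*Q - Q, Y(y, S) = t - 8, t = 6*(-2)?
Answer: 30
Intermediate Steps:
t = -12
Y(y, S) = -20 (Y(y, S) = -12 - 8 = -20)
L(Q) = Q**2 - Q
((R*(-4 + 6))*1 + L(2)) - Y(13, -40) = ((4*(-4 + 6))*1 + 2*(-1 + 2)) - 1*(-20) = ((4*2)*1 + 2*1) + 20 = (8*1 + 2) + 20 = (8 + 2) + 20 = 10 + 20 = 30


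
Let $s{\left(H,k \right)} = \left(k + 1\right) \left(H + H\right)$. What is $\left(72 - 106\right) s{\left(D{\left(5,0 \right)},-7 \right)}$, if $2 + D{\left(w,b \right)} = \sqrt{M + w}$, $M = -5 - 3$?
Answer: $-816 + 408 i \sqrt{3} \approx -816.0 + 706.68 i$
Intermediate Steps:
$M = -8$ ($M = -5 - 3 = -8$)
$D{\left(w,b \right)} = -2 + \sqrt{-8 + w}$
$s{\left(H,k \right)} = 2 H \left(1 + k\right)$ ($s{\left(H,k \right)} = \left(1 + k\right) 2 H = 2 H \left(1 + k\right)$)
$\left(72 - 106\right) s{\left(D{\left(5,0 \right)},-7 \right)} = \left(72 - 106\right) 2 \left(-2 + \sqrt{-8 + 5}\right) \left(1 - 7\right) = - 34 \cdot 2 \left(-2 + \sqrt{-3}\right) \left(-6\right) = - 34 \cdot 2 \left(-2 + i \sqrt{3}\right) \left(-6\right) = - 34 \left(24 - 12 i \sqrt{3}\right) = -816 + 408 i \sqrt{3}$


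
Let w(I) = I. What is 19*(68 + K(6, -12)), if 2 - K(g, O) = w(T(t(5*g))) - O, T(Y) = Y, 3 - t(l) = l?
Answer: 1615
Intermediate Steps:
t(l) = 3 - l
K(g, O) = -1 + O + 5*g (K(g, O) = 2 - ((3 - 5*g) - O) = 2 - (3 - O - 5*g) = 2 + (-3 + O + 5*g) = -1 + O + 5*g)
19*(68 + K(6, -12)) = 19*(68 + (-1 - 12 + 5*6)) = 19*(68 + (-1 - 12 + 30)) = 19*(68 + 17) = 19*85 = 1615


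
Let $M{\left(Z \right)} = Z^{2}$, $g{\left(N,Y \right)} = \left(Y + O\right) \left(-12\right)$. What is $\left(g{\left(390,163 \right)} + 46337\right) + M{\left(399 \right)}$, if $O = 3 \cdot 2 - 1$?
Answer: $203522$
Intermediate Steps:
$O = 5$ ($O = 6 - 1 = 5$)
$g{\left(N,Y \right)} = -60 - 12 Y$ ($g{\left(N,Y \right)} = \left(Y + 5\right) \left(-12\right) = \left(5 + Y\right) \left(-12\right) = -60 - 12 Y$)
$\left(g{\left(390,163 \right)} + 46337\right) + M{\left(399 \right)} = \left(\left(-60 - 1956\right) + 46337\right) + 399^{2} = \left(\left(-60 - 1956\right) + 46337\right) + 159201 = \left(-2016 + 46337\right) + 159201 = 44321 + 159201 = 203522$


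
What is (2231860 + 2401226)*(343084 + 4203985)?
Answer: 21066961724934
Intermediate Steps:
(2231860 + 2401226)*(343084 + 4203985) = 4633086*4547069 = 21066961724934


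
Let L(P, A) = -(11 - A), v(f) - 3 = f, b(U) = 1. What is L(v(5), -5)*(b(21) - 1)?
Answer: 0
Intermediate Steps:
v(f) = 3 + f
L(P, A) = -11 + A
L(v(5), -5)*(b(21) - 1) = (-11 - 5)*(1 - 1) = -16*0 = 0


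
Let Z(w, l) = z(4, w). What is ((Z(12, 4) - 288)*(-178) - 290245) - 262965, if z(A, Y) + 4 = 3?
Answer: -501768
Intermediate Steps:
z(A, Y) = -1 (z(A, Y) = -4 + 3 = -1)
Z(w, l) = -1
((Z(12, 4) - 288)*(-178) - 290245) - 262965 = ((-1 - 288)*(-178) - 290245) - 262965 = (-289*(-178) - 290245) - 262965 = (51442 - 290245) - 262965 = -238803 - 262965 = -501768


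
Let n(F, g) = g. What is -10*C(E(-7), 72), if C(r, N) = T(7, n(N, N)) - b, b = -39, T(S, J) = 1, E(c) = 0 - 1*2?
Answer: -400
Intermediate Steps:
E(c) = -2 (E(c) = 0 - 2 = -2)
C(r, N) = 40 (C(r, N) = 1 - 1*(-39) = 1 + 39 = 40)
-10*C(E(-7), 72) = -10*40 = -400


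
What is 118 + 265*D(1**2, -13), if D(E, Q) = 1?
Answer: 383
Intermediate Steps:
118 + 265*D(1**2, -13) = 118 + 265*1 = 118 + 265 = 383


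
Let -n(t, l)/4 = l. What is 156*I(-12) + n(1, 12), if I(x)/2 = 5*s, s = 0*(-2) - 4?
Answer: -6288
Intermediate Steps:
s = -4 (s = 0 - 4 = -4)
n(t, l) = -4*l
I(x) = -40 (I(x) = 2*(5*(-4)) = 2*(-20) = -40)
156*I(-12) + n(1, 12) = 156*(-40) - 4*12 = -6240 - 48 = -6288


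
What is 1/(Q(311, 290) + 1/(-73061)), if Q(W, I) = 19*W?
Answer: 73061/431717448 ≈ 0.00016923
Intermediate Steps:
1/(Q(311, 290) + 1/(-73061)) = 1/(19*311 + 1/(-73061)) = 1/(5909 - 1/73061) = 1/(431717448/73061) = 73061/431717448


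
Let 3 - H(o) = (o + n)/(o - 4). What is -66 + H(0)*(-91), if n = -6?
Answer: -405/2 ≈ -202.50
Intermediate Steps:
H(o) = 3 - (-6 + o)/(-4 + o) (H(o) = 3 - (o - 6)/(o - 4) = 3 - (-6 + o)/(-4 + o))
-66 + H(0)*(-91) = -66 + (2*(-3 + 0)/(-4 + 0))*(-91) = -66 + (2*(-3)/(-4))*(-91) = -66 + (2*(-1/4)*(-3))*(-91) = -66 + (3/2)*(-91) = -66 - 273/2 = -405/2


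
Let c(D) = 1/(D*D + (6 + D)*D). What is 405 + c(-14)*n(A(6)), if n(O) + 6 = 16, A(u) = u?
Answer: 62375/154 ≈ 405.03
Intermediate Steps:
n(O) = 10 (n(O) = -6 + 16 = 10)
c(D) = 1/(D**2 + D*(6 + D))
405 + c(-14)*n(A(6)) = 405 + ((1/2)/(-14*(3 - 14)))*10 = 405 + ((1/2)*(-1/14)/(-11))*10 = 405 + ((1/2)*(-1/14)*(-1/11))*10 = 405 + (1/308)*10 = 405 + 5/154 = 62375/154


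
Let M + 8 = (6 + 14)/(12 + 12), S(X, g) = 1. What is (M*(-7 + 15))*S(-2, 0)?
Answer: -172/3 ≈ -57.333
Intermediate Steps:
M = -43/6 (M = -8 + (6 + 14)/(12 + 12) = -8 + 20/24 = -8 + 20*(1/24) = -8 + ⅚ = -43/6 ≈ -7.1667)
(M*(-7 + 15))*S(-2, 0) = -43*(-7 + 15)/6*1 = -43/6*8*1 = -172/3*1 = -172/3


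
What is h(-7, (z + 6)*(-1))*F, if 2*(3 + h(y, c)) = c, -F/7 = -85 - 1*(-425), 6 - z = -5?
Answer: 27370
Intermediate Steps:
z = 11 (z = 6 - 1*(-5) = 6 + 5 = 11)
F = -2380 (F = -7*(-85 - 1*(-425)) = -7*(-85 + 425) = -7*340 = -2380)
h(y, c) = -3 + c/2
h(-7, (z + 6)*(-1))*F = (-3 + ((11 + 6)*(-1))/2)*(-2380) = (-3 + (17*(-1))/2)*(-2380) = (-3 + (1/2)*(-17))*(-2380) = (-3 - 17/2)*(-2380) = -23/2*(-2380) = 27370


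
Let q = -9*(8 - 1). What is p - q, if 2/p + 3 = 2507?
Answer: 78877/1252 ≈ 63.001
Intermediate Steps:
p = 1/1252 (p = 2/(-3 + 2507) = 2/2504 = 2*(1/2504) = 1/1252 ≈ 0.00079872)
q = -63 (q = -9*7 = -63)
p - q = 1/1252 - 1*(-63) = 1/1252 + 63 = 78877/1252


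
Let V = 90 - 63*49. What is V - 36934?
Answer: -39931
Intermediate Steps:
V = -2997 (V = 90 - 3087 = -2997)
V - 36934 = -2997 - 36934 = -39931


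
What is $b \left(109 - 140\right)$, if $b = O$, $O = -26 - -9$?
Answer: $527$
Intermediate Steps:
$O = -17$ ($O = -26 + 9 = -17$)
$b = -17$
$b \left(109 - 140\right) = - 17 \left(109 - 140\right) = \left(-17\right) \left(-31\right) = 527$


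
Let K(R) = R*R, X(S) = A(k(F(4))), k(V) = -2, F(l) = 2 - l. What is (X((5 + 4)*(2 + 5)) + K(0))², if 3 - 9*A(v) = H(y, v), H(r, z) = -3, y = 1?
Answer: 4/9 ≈ 0.44444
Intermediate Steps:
A(v) = ⅔ (A(v) = ⅓ - ⅑*(-3) = ⅓ + ⅓ = ⅔)
X(S) = ⅔
K(R) = R²
(X((5 + 4)*(2 + 5)) + K(0))² = (⅔ + 0²)² = (⅔ + 0)² = (⅔)² = 4/9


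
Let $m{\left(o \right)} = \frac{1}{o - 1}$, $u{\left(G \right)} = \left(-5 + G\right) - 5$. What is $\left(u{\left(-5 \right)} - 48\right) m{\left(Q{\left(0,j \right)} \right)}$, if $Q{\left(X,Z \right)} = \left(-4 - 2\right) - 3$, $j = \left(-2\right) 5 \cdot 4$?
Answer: $\frac{63}{10} \approx 6.3$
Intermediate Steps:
$j = -40$ ($j = \left(-10\right) 4 = -40$)
$u{\left(G \right)} = -10 + G$
$Q{\left(X,Z \right)} = -9$ ($Q{\left(X,Z \right)} = -6 - 3 = -9$)
$m{\left(o \right)} = \frac{1}{-1 + o}$
$\left(u{\left(-5 \right)} - 48\right) m{\left(Q{\left(0,j \right)} \right)} = \frac{\left(-10 - 5\right) - 48}{-1 - 9} = \frac{-15 - 48}{-10} = \left(-63\right) \left(- \frac{1}{10}\right) = \frac{63}{10}$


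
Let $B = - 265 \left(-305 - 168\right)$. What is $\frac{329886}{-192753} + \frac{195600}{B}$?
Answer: $- \frac{2455942}{16269781} \approx -0.15095$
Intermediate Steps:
$B = 125345$ ($B = \left(-265\right) \left(-473\right) = 125345$)
$\frac{329886}{-192753} + \frac{195600}{B} = \frac{329886}{-192753} + \frac{195600}{125345} = 329886 \left(- \frac{1}{192753}\right) + 195600 \cdot \frac{1}{125345} = - \frac{12218}{7139} + \frac{39120}{25069} = - \frac{2455942}{16269781}$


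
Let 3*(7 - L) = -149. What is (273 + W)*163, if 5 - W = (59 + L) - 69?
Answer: 113122/3 ≈ 37707.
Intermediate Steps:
L = 170/3 (L = 7 - ⅓*(-149) = 7 + 149/3 = 170/3 ≈ 56.667)
W = -125/3 (W = 5 - ((59 + 170/3) - 69) = 5 - (347/3 - 69) = 5 - 1*140/3 = 5 - 140/3 = -125/3 ≈ -41.667)
(273 + W)*163 = (273 - 125/3)*163 = (694/3)*163 = 113122/3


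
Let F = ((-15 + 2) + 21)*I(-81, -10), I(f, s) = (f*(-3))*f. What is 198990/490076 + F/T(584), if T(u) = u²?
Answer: -290706057/5223230008 ≈ -0.055656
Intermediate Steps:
I(f, s) = -3*f² (I(f, s) = (-3*f)*f = -3*f²)
F = -157464 (F = ((-15 + 2) + 21)*(-3*(-81)²) = (-13 + 21)*(-3*6561) = 8*(-19683) = -157464)
198990/490076 + F/T(584) = 198990/490076 - 157464/(584²) = 198990*(1/490076) - 157464/341056 = 99495/245038 - 157464*1/341056 = 99495/245038 - 19683/42632 = -290706057/5223230008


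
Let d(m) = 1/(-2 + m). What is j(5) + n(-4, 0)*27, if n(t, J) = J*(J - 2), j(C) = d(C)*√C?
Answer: √5/3 ≈ 0.74536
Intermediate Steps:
j(C) = √C/(-2 + C)
n(t, J) = J*(-2 + J)
j(5) + n(-4, 0)*27 = √5/(-2 + 5) + (0*(-2 + 0))*27 = √5/3 + (0*(-2))*27 = √5*(⅓) + 0*27 = √5/3 + 0 = √5/3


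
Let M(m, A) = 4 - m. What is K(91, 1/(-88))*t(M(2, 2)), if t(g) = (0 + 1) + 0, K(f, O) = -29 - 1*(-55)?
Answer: 26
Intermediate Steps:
K(f, O) = 26 (K(f, O) = -29 + 55 = 26)
t(g) = 1 (t(g) = 1 + 0 = 1)
K(91, 1/(-88))*t(M(2, 2)) = 26*1 = 26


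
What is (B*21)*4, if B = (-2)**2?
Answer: 336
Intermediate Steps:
B = 4
(B*21)*4 = (4*21)*4 = 84*4 = 336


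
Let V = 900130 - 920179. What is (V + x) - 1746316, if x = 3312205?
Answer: 1545840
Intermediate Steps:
V = -20049
(V + x) - 1746316 = (-20049 + 3312205) - 1746316 = 3292156 - 1746316 = 1545840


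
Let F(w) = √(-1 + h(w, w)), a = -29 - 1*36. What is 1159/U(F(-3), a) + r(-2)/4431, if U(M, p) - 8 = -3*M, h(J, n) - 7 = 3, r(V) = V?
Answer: -5135531/4431 ≈ -1159.0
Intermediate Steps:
h(J, n) = 10 (h(J, n) = 7 + 3 = 10)
a = -65 (a = -29 - 36 = -65)
F(w) = 3 (F(w) = √(-1 + 10) = √9 = 3)
U(M, p) = 8 - 3*M
1159/U(F(-3), a) + r(-2)/4431 = 1159/(8 - 3*3) - 2/4431 = 1159/(8 - 9) - 2*1/4431 = 1159/(-1) - 2/4431 = 1159*(-1) - 2/4431 = -1159 - 2/4431 = -5135531/4431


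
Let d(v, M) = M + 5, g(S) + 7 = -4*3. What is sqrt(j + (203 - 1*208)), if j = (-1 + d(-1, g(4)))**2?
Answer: 2*sqrt(55) ≈ 14.832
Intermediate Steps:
g(S) = -19 (g(S) = -7 - 4*3 = -7 - 12 = -19)
d(v, M) = 5 + M
j = 225 (j = (-1 + (5 - 19))**2 = (-1 - 14)**2 = (-15)**2 = 225)
sqrt(j + (203 - 1*208)) = sqrt(225 + (203 - 1*208)) = sqrt(225 + (203 - 208)) = sqrt(225 - 5) = sqrt(220) = 2*sqrt(55)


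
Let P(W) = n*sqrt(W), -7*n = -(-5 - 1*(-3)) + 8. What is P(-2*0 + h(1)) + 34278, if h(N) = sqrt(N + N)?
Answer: 34278 - 10*2**(1/4)/7 ≈ 34276.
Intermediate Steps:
h(N) = sqrt(2)*sqrt(N) (h(N) = sqrt(2*N) = sqrt(2)*sqrt(N))
n = -10/7 (n = -(-(-5 - 1*(-3)) + 8)/7 = -(-(-5 + 3) + 8)/7 = -(-1*(-2) + 8)/7 = -(2 + 8)/7 = -1/7*10 = -10/7 ≈ -1.4286)
P(W) = -10*sqrt(W)/7
P(-2*0 + h(1)) + 34278 = -10*sqrt(-2*0 + sqrt(2)*sqrt(1))/7 + 34278 = -10*sqrt(0 + sqrt(2)*1)/7 + 34278 = -10*sqrt(0 + sqrt(2))/7 + 34278 = -10*2**(1/4)/7 + 34278 = 34278 - 10*2**(1/4)/7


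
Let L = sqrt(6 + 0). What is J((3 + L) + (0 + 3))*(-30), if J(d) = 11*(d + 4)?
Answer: -3300 - 330*sqrt(6) ≈ -4108.3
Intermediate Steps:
L = sqrt(6) ≈ 2.4495
J(d) = 44 + 11*d (J(d) = 11*(4 + d) = 44 + 11*d)
J((3 + L) + (0 + 3))*(-30) = (44 + 11*((3 + sqrt(6)) + (0 + 3)))*(-30) = (44 + 11*((3 + sqrt(6)) + 3))*(-30) = (44 + 11*(6 + sqrt(6)))*(-30) = (44 + (66 + 11*sqrt(6)))*(-30) = (110 + 11*sqrt(6))*(-30) = -3300 - 330*sqrt(6)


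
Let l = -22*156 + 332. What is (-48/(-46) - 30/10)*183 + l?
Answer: -79535/23 ≈ -3458.0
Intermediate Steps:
l = -3100 (l = -3432 + 332 = -3100)
(-48/(-46) - 30/10)*183 + l = (-48/(-46) - 30/10)*183 - 3100 = (-48*(-1/46) - 30*⅒)*183 - 3100 = (24/23 - 3)*183 - 3100 = -45/23*183 - 3100 = -8235/23 - 3100 = -79535/23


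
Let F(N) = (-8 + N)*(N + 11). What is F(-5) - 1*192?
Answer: -270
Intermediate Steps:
F(N) = (-8 + N)*(11 + N)
F(-5) - 1*192 = (-88 + (-5)² + 3*(-5)) - 1*192 = (-88 + 25 - 15) - 192 = -78 - 192 = -270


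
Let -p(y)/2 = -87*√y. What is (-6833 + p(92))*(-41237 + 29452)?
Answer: 80526905 - 4101180*√23 ≈ 6.0858e+7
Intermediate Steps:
p(y) = 174*√y (p(y) = -(-174)*√y = 174*√y)
(-6833 + p(92))*(-41237 + 29452) = (-6833 + 174*√92)*(-41237 + 29452) = (-6833 + 174*(2*√23))*(-11785) = (-6833 + 348*√23)*(-11785) = 80526905 - 4101180*√23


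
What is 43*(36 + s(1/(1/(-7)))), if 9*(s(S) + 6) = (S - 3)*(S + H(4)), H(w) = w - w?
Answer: 14620/9 ≈ 1624.4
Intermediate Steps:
H(w) = 0
s(S) = -6 + S*(-3 + S)/9 (s(S) = -6 + ((S - 3)*(S + 0))/9 = -6 + ((-3 + S)*S)/9 = -6 + (S*(-3 + S))/9 = -6 + S*(-3 + S)/9)
43*(36 + s(1/(1/(-7)))) = 43*(36 + (-6 - 1/(3*(1/(-7))) + (1/(1/(-7)))²/9)) = 43*(36 + (-6 - 1/(3*(-⅐)) + (1/(-⅐))²/9)) = 43*(36 + (-6 - ⅓*(-7) + (⅑)*(-7)²)) = 43*(36 + (-6 + 7/3 + (⅑)*49)) = 43*(36 + (-6 + 7/3 + 49/9)) = 43*(36 + 16/9) = 43*(340/9) = 14620/9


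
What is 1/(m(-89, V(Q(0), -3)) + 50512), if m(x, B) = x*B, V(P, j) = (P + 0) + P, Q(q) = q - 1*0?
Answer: 1/50512 ≈ 1.9797e-5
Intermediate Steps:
Q(q) = q (Q(q) = q + 0 = q)
V(P, j) = 2*P (V(P, j) = P + P = 2*P)
m(x, B) = B*x
1/(m(-89, V(Q(0), -3)) + 50512) = 1/((2*0)*(-89) + 50512) = 1/(0*(-89) + 50512) = 1/(0 + 50512) = 1/50512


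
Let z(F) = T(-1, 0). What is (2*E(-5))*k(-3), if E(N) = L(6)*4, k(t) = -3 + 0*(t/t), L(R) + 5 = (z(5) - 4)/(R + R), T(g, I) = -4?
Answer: 136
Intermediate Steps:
z(F) = -4
L(R) = -5 - 4/R (L(R) = -5 + (-4 - 4)/(R + R) = -5 - 8*1/(2*R) = -5 - 4/R)
k(t) = -3 (k(t) = -3 + 0*1 = -3 + 0 = -3)
E(N) = -68/3 (E(N) = (-5 - 4/6)*4 = (-5 - 4*1/6)*4 = (-5 - 2/3)*4 = -17/3*4 = -68/3)
(2*E(-5))*k(-3) = (2*(-68/3))*(-3) = -136/3*(-3) = 136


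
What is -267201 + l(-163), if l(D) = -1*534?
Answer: -267735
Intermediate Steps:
l(D) = -534
-267201 + l(-163) = -267201 - 534 = -267735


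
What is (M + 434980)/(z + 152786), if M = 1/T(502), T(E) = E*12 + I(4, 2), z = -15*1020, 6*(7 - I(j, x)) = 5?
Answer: 7869005693/2487190483 ≈ 3.1638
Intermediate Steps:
I(j, x) = 37/6 (I(j, x) = 7 - 1/6*5 = 7 - 5/6 = 37/6)
z = -15300
T(E) = 37/6 + 12*E (T(E) = E*12 + 37/6 = 12*E + 37/6 = 37/6 + 12*E)
M = 6/36181 (M = 1/(37/6 + 12*502) = 1/(37/6 + 6024) = 1/(36181/6) = 6/36181 ≈ 0.00016583)
(M + 434980)/(z + 152786) = (6/36181 + 434980)/(-15300 + 152786) = (15738011386/36181)/137486 = (15738011386/36181)*(1/137486) = 7869005693/2487190483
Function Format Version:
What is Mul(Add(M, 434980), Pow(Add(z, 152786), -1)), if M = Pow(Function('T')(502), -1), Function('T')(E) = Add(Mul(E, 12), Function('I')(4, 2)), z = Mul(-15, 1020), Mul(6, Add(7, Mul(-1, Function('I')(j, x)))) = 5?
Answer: Rational(7869005693, 2487190483) ≈ 3.1638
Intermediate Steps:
Function('I')(j, x) = Rational(37, 6) (Function('I')(j, x) = Add(7, Mul(Rational(-1, 6), 5)) = Add(7, Rational(-5, 6)) = Rational(37, 6))
z = -15300
Function('T')(E) = Add(Rational(37, 6), Mul(12, E)) (Function('T')(E) = Add(Mul(E, 12), Rational(37, 6)) = Add(Mul(12, E), Rational(37, 6)) = Add(Rational(37, 6), Mul(12, E)))
M = Rational(6, 36181) (M = Pow(Add(Rational(37, 6), Mul(12, 502)), -1) = Pow(Add(Rational(37, 6), 6024), -1) = Pow(Rational(36181, 6), -1) = Rational(6, 36181) ≈ 0.00016583)
Mul(Add(M, 434980), Pow(Add(z, 152786), -1)) = Mul(Add(Rational(6, 36181), 434980), Pow(Add(-15300, 152786), -1)) = Mul(Rational(15738011386, 36181), Pow(137486, -1)) = Mul(Rational(15738011386, 36181), Rational(1, 137486)) = Rational(7869005693, 2487190483)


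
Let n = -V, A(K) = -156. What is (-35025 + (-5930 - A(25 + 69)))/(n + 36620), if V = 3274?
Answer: -40799/33346 ≈ -1.2235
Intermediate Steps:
n = -3274 (n = -1*3274 = -3274)
(-35025 + (-5930 - A(25 + 69)))/(n + 36620) = (-35025 + (-5930 - 1*(-156)))/(-3274 + 36620) = (-35025 + (-5930 + 156))/33346 = (-35025 - 5774)*(1/33346) = -40799*1/33346 = -40799/33346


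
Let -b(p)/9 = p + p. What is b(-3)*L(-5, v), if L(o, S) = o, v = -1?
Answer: -270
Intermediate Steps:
b(p) = -18*p (b(p) = -9*(p + p) = -18*p)
b(-3)*L(-5, v) = -18*(-3)*(-5) = 54*(-5) = -270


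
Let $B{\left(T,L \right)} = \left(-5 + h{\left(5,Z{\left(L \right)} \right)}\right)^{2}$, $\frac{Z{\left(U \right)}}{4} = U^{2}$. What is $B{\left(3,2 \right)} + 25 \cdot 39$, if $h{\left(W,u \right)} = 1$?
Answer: $991$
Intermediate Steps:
$Z{\left(U \right)} = 4 U^{2}$
$B{\left(T,L \right)} = 16$ ($B{\left(T,L \right)} = \left(-5 + 1\right)^{2} = \left(-4\right)^{2} = 16$)
$B{\left(3,2 \right)} + 25 \cdot 39 = 16 + 25 \cdot 39 = 16 + 975 = 991$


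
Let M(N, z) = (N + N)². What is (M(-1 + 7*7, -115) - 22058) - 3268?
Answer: -16110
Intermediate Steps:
M(N, z) = 4*N² (M(N, z) = (2*N)² = 4*N²)
(M(-1 + 7*7, -115) - 22058) - 3268 = (4*(-1 + 7*7)² - 22058) - 3268 = (4*(-1 + 49)² - 22058) - 3268 = (4*48² - 22058) - 3268 = (4*2304 - 22058) - 3268 = (9216 - 22058) - 3268 = -12842 - 3268 = -16110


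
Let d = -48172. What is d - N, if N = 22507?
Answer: -70679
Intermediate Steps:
d - N = -48172 - 1*22507 = -48172 - 22507 = -70679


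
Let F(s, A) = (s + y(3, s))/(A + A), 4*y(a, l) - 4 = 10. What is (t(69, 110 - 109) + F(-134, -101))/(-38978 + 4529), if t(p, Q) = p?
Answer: -9379/4639132 ≈ -0.0020217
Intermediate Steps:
y(a, l) = 7/2 (y(a, l) = 1 + (1/4)*10 = 1 + 5/2 = 7/2)
F(s, A) = (7/2 + s)/(2*A) (F(s, A) = (s + 7/2)/(A + A) = (7/2 + s)/((2*A)) = (7/2 + s)*(1/(2*A)) = (7/2 + s)/(2*A))
(t(69, 110 - 109) + F(-134, -101))/(-38978 + 4529) = (69 + (1/4)*(7 + 2*(-134))/(-101))/(-38978 + 4529) = (69 + (1/4)*(-1/101)*(7 - 268))/(-34449) = (69 + (1/4)*(-1/101)*(-261))*(-1/34449) = (69 + 261/404)*(-1/34449) = (28137/404)*(-1/34449) = -9379/4639132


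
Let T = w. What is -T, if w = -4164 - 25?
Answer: 4189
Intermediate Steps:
w = -4189
T = -4189
-T = -1*(-4189) = 4189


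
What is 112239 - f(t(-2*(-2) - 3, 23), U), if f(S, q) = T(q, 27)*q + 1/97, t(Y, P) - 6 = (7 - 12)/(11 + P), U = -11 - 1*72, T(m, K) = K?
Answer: 11104559/97 ≈ 1.1448e+5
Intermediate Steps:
U = -83 (U = -11 - 72 = -83)
t(Y, P) = 6 - 5/(11 + P) (t(Y, P) = 6 + (7 - 12)/(11 + P) = 6 - 5/(11 + P))
f(S, q) = 1/97 + 27*q (f(S, q) = 27*q + 1/97 = 1/97 + 27*q)
112239 - f(t(-2*(-2) - 3, 23), U) = 112239 - (1/97 + 27*(-83)) = 112239 - (1/97 - 2241) = 112239 - 1*(-217376/97) = 112239 + 217376/97 = 11104559/97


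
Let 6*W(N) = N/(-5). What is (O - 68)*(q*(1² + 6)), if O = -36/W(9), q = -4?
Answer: -1456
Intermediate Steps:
W(N) = -N/30 (W(N) = (N/(-5))/6 = (N*(-⅕))/6 = (-N/5)/6 = -N/30)
O = 120 (O = -36/((-1/30*9)) = -36/(-3/10) = -36*(-10/3) = 120)
(O - 68)*(q*(1² + 6)) = (120 - 68)*(-4*(1² + 6)) = 52*(-4*(1 + 6)) = 52*(-4*7) = 52*(-28) = -1456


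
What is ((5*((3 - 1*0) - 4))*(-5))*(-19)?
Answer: -475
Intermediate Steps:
((5*((3 - 1*0) - 4))*(-5))*(-19) = ((5*((3 + 0) - 4))*(-5))*(-19) = ((5*(3 - 4))*(-5))*(-19) = ((5*(-1))*(-5))*(-19) = -5*(-5)*(-19) = 25*(-19) = -475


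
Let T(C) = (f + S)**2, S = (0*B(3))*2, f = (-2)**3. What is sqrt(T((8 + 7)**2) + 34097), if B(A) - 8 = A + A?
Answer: sqrt(34161) ≈ 184.83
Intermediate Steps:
B(A) = 8 + 2*A (B(A) = 8 + (A + A) = 8 + 2*A)
f = -8
S = 0 (S = (0*(8 + 2*3))*2 = (0*(8 + 6))*2 = (0*14)*2 = 0*2 = 0)
T(C) = 64 (T(C) = (-8 + 0)**2 = (-8)**2 = 64)
sqrt(T((8 + 7)**2) + 34097) = sqrt(64 + 34097) = sqrt(34161)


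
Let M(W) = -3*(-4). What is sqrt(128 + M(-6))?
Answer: 2*sqrt(35) ≈ 11.832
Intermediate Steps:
M(W) = 12
sqrt(128 + M(-6)) = sqrt(128 + 12) = sqrt(140) = 2*sqrt(35)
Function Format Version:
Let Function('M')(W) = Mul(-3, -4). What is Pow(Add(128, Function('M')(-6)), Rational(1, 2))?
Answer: Mul(2, Pow(35, Rational(1, 2))) ≈ 11.832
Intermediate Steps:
Function('M')(W) = 12
Pow(Add(128, Function('M')(-6)), Rational(1, 2)) = Pow(Add(128, 12), Rational(1, 2)) = Pow(140, Rational(1, 2)) = Mul(2, Pow(35, Rational(1, 2)))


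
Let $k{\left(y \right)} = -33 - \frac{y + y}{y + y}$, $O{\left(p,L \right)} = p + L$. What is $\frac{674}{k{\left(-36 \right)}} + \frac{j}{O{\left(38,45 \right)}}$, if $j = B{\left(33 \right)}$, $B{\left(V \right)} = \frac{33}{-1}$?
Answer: $- \frac{28532}{1411} \approx -20.221$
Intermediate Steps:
$B{\left(V \right)} = -33$ ($B{\left(V \right)} = 33 \left(-1\right) = -33$)
$j = -33$
$O{\left(p,L \right)} = L + p$
$k{\left(y \right)} = -34$ ($k{\left(y \right)} = -33 - \frac{2 y}{2 y} = -33 - 2 y \frac{1}{2 y} = -33 - 1 = -34$)
$\frac{674}{k{\left(-36 \right)}} + \frac{j}{O{\left(38,45 \right)}} = \frac{674}{-34} - \frac{33}{45 + 38} = 674 \left(- \frac{1}{34}\right) - \frac{33}{83} = - \frac{337}{17} - \frac{33}{83} = - \frac{28532}{1411}$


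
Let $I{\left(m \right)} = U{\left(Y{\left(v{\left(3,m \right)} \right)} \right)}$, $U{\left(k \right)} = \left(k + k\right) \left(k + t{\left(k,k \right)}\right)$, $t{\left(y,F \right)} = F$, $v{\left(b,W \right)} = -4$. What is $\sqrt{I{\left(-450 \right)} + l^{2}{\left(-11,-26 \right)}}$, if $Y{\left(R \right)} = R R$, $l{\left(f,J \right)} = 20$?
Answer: $4 \sqrt{89} \approx 37.736$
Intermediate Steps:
$Y{\left(R \right)} = R^{2}$
$U{\left(k \right)} = 4 k^{2}$ ($U{\left(k \right)} = \left(k + k\right) \left(k + k\right) = 2 k 2 k = 4 k^{2}$)
$I{\left(m \right)} = 1024$ ($I{\left(m \right)} = 4 \left(\left(-4\right)^{2}\right)^{2} = 4 \cdot 16^{2} = 4 \cdot 256 = 1024$)
$\sqrt{I{\left(-450 \right)} + l^{2}{\left(-11,-26 \right)}} = \sqrt{1024 + 20^{2}} = \sqrt{1024 + 400} = \sqrt{1424} = 4 \sqrt{89}$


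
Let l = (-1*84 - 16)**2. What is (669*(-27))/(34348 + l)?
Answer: -18063/44348 ≈ -0.40730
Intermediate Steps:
l = 10000 (l = (-84 - 16)**2 = (-100)**2 = 10000)
(669*(-27))/(34348 + l) = (669*(-27))/(34348 + 10000) = -18063/44348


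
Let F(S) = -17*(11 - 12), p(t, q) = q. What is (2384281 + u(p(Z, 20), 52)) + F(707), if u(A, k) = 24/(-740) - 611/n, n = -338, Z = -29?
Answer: 11468481919/4810 ≈ 2.3843e+6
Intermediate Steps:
F(S) = 17 (F(S) = -17*(-1) = 17)
u(A, k) = 8539/4810 (u(A, k) = 24/(-740) - 611/(-338) = 24*(-1/740) - 611*(-1/338) = -6/185 + 47/26 = 8539/4810)
(2384281 + u(p(Z, 20), 52)) + F(707) = (2384281 + 8539/4810) + 17 = 11468400149/4810 + 17 = 11468481919/4810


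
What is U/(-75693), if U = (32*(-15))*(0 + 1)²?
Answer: 160/25231 ≈ 0.0063414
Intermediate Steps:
U = -480 (U = -480*1² = -480*1 = -480)
U/(-75693) = -480/(-75693) = -480*(-1/75693) = 160/25231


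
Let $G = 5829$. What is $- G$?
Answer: $-5829$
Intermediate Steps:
$- G = \left(-1\right) 5829 = -5829$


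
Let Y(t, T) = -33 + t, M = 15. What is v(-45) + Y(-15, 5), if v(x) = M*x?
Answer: -723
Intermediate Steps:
v(x) = 15*x
v(-45) + Y(-15, 5) = 15*(-45) + (-33 - 15) = -675 - 48 = -723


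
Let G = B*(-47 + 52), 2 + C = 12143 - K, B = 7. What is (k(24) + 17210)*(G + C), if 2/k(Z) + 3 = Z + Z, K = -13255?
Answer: 6565029604/15 ≈ 4.3767e+8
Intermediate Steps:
k(Z) = 2/(-3 + 2*Z) (k(Z) = 2/(-3 + (Z + Z)) = 2/(-3 + 2*Z))
C = 25396 (C = -2 + (12143 - 1*(-13255)) = -2 + (12143 + 13255) = -2 + 25398 = 25396)
G = 35 (G = 7*(-47 + 52) = 7*5 = 35)
(k(24) + 17210)*(G + C) = (2/(-3 + 2*24) + 17210)*(35 + 25396) = (2/(-3 + 48) + 17210)*25431 = (2/45 + 17210)*25431 = (774452/45)*25431 = 6565029604/15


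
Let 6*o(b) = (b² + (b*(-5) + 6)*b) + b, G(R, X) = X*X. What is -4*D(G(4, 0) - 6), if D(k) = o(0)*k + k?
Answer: 24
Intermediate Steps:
G(R, X) = X²
o(b) = b/6 + b²/6 + b*(6 - 5*b)/6 (o(b) = ((b² + (b*(-5) + 6)*b) + b)/6 = ((b² + (-5*b + 6)*b) + b)/6 = ((b² + (6 - 5*b)*b) + b)/6 = ((b² + b*(6 - 5*b)) + b)/6 = (b + b² + b*(6 - 5*b))/6 = b/6 + b²/6 + b*(6 - 5*b)/6)
D(k) = k (D(k) = ((⅙)*0*(7 - 4*0))*k + k = ((⅙)*0*(7 + 0))*k + k = ((⅙)*0*7)*k + k = 0*k + k = 0 + k = k)
-4*D(G(4, 0) - 6) = -4*(0² - 6) = -4*(0 - 6) = -4*(-6) = 24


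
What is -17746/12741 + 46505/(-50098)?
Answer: -1481559313/638298618 ≈ -2.3211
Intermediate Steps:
-17746/12741 + 46505/(-50098) = -17746*1/12741 + 46505*(-1/50098) = -17746/12741 - 46505/50098 = -1481559313/638298618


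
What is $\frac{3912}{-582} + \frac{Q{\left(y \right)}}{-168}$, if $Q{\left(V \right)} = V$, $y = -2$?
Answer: $- \frac{54671}{8148} \approx -6.7097$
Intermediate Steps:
$\frac{3912}{-582} + \frac{Q{\left(y \right)}}{-168} = \frac{3912}{-582} - \frac{2}{-168} = 3912 \left(- \frac{1}{582}\right) - - \frac{1}{84} = - \frac{652}{97} + \frac{1}{84} = - \frac{54671}{8148}$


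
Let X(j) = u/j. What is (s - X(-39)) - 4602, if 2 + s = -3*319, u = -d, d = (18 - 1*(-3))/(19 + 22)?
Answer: -2964020/533 ≈ -5561.0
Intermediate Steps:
d = 21/41 (d = (18 + 3)/41 = 21*(1/41) = 21/41 ≈ 0.51220)
u = -21/41 (u = -1*21/41 = -21/41 ≈ -0.51220)
s = -959 (s = -2 - 3*319 = -2 - 957 = -959)
X(j) = -21/(41*j)
(s - X(-39)) - 4602 = (-959 - (-21)/(41*(-39))) - 4602 = (-959 - (-21)*(-1)/(41*39)) - 4602 = (-959 - 1*7/533) - 4602 = (-959 - 7/533) - 4602 = -511154/533 - 4602 = -2964020/533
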